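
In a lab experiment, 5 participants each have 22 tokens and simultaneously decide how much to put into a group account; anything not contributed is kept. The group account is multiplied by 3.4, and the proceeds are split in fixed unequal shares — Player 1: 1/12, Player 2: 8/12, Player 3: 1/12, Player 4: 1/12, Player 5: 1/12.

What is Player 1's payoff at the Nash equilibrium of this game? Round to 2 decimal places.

28.23 tokens

For player j, contributing a unit is worthwhile iff 3.4 × (j's share) ≥ 1, i.e. iff j's share is at least 0.2941.
Only Player 2 (8/12) clears that bar, contributing 22; the remaining 4 contribute 0. Total contributed: 22.
Player 1 keeps 22 and receives 3.4 × 22 × 1/12 = 6.23 from the group account, for a payoff of 28.23.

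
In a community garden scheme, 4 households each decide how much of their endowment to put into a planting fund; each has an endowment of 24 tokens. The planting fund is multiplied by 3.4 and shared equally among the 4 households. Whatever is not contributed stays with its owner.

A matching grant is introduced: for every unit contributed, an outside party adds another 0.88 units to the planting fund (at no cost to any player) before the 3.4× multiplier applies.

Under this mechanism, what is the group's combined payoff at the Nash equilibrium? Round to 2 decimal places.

613.63 tokens

The effective private return per unit is now 3.4 × 1.88 / 4 = 1.5980 > 1, so every player's dominant strategy flips to full contribution.
At the Nash equilibrium everyone contributes 24. Group total payoff = 3.4 × 1.88 × 96 = 613.63.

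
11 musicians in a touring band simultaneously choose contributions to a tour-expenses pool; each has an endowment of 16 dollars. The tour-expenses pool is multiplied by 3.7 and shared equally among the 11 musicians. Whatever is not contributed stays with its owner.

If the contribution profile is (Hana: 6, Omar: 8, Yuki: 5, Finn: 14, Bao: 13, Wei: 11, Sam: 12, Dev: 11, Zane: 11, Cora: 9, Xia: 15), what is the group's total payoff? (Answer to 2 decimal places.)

Total contributed: 6 + 8 + 5 + 14 + 13 + 11 + 12 + 11 + 11 + 9 + 15 = 115; total kept: 11 × 16 − 115 = 61.
The tour-expenses pool pays out 3.7 × 115 = 425.50 in aggregate.
Group total = 61 + 425.50 = 486.50.

486.50 dollars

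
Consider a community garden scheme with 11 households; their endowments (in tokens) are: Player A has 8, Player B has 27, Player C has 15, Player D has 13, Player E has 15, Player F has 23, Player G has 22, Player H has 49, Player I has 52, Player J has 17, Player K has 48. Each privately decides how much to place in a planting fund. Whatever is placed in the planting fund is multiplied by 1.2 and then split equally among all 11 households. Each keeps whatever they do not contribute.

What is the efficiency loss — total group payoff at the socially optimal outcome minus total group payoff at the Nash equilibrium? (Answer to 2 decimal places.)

The private return per contributed unit is 1.2/11 = 0.1091 < 1 for every player regardless of endowment, so the Nash equilibrium is zero contribution and the group total is Σ E_j = 8 + 27 + 15 + 13 + 15 + 23 + 22 + 49 + 52 + 17 + 48 = 289.
Each contributed unit returns 1.200 to the group, so the social optimum is full contribution by everyone: group total = 1.200 × 289 = 346.80.
Efficiency loss = (1.200 − 1) × 289 = 57.80.

57.80 tokens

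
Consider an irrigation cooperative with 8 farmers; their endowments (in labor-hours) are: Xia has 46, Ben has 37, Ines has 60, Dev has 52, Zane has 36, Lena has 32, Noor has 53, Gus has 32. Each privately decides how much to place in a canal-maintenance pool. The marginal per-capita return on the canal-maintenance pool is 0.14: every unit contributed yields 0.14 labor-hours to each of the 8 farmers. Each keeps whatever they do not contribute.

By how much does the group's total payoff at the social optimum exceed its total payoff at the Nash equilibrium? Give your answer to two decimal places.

41.76 labor-hours

The private return per contributed unit is 0.14 < 1 for everyone, so the Nash equilibrium is zero contribution and the group total is Σ E_j = 46 + 37 + 60 + 52 + 36 + 32 + 53 + 32 = 348.
Each contributed unit returns 1.120 to the group, so the social optimum is full contribution by everyone: group total = 1.120 × 348 = 389.76.
Efficiency loss = (1.120 − 1) × 348 = 41.76.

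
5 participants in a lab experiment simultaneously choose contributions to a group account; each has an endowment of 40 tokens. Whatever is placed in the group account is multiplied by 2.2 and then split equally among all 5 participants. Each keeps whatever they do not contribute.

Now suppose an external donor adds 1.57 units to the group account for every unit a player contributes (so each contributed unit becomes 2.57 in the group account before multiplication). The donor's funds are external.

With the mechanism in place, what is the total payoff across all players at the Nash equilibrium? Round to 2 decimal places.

Under the mechanism each unit contributed yields 2.2 × 2.57 / 5 = 1.1308 back to its contributor per unit of net cost, which exceeds 1, making full contribution the dominant choice for everyone.
At the Nash equilibrium everyone contributes 40. Group total payoff = 2.2 × 2.57 × 200 = 1130.80.

1130.80 tokens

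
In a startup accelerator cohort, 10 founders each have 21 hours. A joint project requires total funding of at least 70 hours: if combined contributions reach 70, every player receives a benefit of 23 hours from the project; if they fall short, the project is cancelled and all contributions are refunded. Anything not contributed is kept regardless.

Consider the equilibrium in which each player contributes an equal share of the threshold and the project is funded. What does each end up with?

37 hours

Equal share of the threshold: 70/10 = 7.
At this profile no one gains by cutting their contribution: any cut drops the total below 70, the project is cancelled, contributions are refunded, and the deviator ends with 21, which is less than 21 − 7 + 23 = 37. Contributing more than 7 just wastes the excess. So contributing exactly 7 is a best response.
Each player's payoff: 21 − 7 + 23 = 37.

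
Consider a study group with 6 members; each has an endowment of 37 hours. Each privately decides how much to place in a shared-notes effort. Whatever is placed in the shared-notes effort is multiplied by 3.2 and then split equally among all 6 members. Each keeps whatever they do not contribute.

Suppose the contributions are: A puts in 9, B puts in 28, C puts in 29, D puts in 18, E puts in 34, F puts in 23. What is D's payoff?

Total contributed: 9 + 28 + 29 + 18 + 34 + 23 = 141.
Each receives 3.2 × 141 / 6 = 75.20 from the shared-notes effort.
D keeps 37 − 18 = 19, so D's payoff is 19 + 75.20 = 94.20.

94.20 hours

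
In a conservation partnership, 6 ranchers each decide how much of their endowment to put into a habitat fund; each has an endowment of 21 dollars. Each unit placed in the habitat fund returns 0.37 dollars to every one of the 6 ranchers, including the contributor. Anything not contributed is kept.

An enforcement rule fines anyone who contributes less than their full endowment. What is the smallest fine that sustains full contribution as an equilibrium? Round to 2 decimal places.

13.23 dollars

Given the others contribute fully, the best deviation is to contribute 0 (any partial contribution still incurs the fine and gives up units whose private return 0.37 is below 1).
Deviating from 21 to 0 saves 21 dollars but forfeits the deviator's share of the drop in the habitat fund: 0.37 × 21 = 7.77.
So the deviation gain is 21 − 7.77 = 13.23, and the fine must be at least 13.23 dollars to wipe it out.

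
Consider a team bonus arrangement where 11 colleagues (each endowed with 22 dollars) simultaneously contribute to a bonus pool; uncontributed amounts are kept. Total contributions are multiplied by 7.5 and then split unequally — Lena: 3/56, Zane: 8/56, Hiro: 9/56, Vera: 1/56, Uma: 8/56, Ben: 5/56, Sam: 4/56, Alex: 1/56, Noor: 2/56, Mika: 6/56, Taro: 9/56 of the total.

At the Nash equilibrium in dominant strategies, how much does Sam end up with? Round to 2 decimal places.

69.14 dollars

Each unit j contributes comes back to j as 7.5 × (j's share), so j prefers to contribute only if that share exceeds 1/7.5 = 0.1333; otherwise keeping the unit dominates.
Zane, Hiro, Uma and Taro are above the threshold, contributing 22 each; the remaining 7 contribute 0. Total contributed: 88.
Sam keeps 22 and receives 7.5 × 88 × 4/56 = 47.14 from the bonus pool, for a payoff of 69.14.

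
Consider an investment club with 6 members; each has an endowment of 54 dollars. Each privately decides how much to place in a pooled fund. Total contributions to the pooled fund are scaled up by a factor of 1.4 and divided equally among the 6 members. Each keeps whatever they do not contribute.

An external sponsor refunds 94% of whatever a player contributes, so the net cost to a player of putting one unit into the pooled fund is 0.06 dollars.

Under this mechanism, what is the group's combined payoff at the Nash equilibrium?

758.16 dollars

With the mechanism, a contributed unit returns (1.4/6) / 0.06 = 3.8889 per unit of net cost to the contributor — now above 1 — so contributing fully is weakly dominant for every player.
At the Nash equilibrium everyone contributes 54. Group total payoff = 6 × (54 × 0.94 + 1.4 × 54) = 758.16.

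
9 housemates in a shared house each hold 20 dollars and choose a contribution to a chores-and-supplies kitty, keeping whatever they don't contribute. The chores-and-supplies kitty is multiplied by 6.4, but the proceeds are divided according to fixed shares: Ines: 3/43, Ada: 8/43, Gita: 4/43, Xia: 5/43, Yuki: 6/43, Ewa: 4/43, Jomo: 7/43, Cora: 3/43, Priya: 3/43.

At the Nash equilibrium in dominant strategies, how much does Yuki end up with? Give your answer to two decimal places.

For player j, contributing a unit is worthwhile iff 6.4 × (j's share) ≥ 1, i.e. iff j's share is at least 0.1563.
Ada and Jomo are above the threshold, contributing 20 each; the remaining 7 contribute 0. Total contributed: 40.
Yuki keeps 20 and receives 6.4 × 40 × 6/43 = 35.72 from the chores-and-supplies kitty, for a payoff of 55.72.

55.72 dollars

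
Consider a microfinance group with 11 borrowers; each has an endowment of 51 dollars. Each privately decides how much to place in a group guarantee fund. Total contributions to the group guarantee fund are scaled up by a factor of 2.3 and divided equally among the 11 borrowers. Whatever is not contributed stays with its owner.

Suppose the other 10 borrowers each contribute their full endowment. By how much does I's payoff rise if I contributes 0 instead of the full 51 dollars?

40.34 dollars

Switching from a contribution of 51 to 0 lets I keep an extra 51 dollars, but lowers the group guarantee fund by 51, which costs I their own share of that drop: 2.3/11 × 51 = 10.66.
Net gain = 51 − 10.66 = 40.34. The private return per contributed unit (0.2091) is below 1, so free-riding is indeed the best response regardless of what the others do.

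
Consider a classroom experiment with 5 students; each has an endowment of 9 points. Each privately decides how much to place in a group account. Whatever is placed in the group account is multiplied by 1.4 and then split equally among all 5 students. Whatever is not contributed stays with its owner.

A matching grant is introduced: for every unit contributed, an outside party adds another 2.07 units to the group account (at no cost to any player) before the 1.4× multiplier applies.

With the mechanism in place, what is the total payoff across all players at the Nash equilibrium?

The effective private return is 1.4 × 3.07 / 5 = 0.8596, which is still under 1, so the mechanism doesn't change anyone's dominant strategy: zero contribution.
At the Nash equilibrium no one contributes; group total payoff = 5 × 9 = 45.

45.00 points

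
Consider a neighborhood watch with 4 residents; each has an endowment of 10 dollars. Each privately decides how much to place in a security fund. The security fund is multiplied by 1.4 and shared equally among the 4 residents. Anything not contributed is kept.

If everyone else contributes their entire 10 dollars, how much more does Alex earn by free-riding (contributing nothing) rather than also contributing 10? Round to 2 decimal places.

6.50 dollars

Switching from a contribution of 10 to 0 lets Alex keep an extra 10 dollars, but lowers the security fund by 10, which costs Alex their own share of that drop: 1.4/4 × 10 = 3.50.
Net gain = 10 − 3.50 = 6.50. The private return per contributed unit (0.3500) is below 1, so free-riding is indeed the best response regardless of what the others do.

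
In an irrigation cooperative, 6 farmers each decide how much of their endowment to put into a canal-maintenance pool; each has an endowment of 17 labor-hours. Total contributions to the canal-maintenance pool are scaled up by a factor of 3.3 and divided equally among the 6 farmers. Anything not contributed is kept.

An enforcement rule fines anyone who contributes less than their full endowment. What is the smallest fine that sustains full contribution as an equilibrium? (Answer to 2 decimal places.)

7.65 labor-hours

Given the others contribute fully, the best deviation is to contribute 0 (any partial contribution still incurs the fine and gives up units whose private return 0.5500 is below 1).
Deviating from 17 to 0 saves 17 labor-hours but forfeits the deviator's share of the drop in the canal-maintenance pool: 3.3/6 × 17 = 9.35.
So the deviation gain is 17 − 9.35 = 7.65, and the fine must be at least 7.65 labor-hours to wipe it out.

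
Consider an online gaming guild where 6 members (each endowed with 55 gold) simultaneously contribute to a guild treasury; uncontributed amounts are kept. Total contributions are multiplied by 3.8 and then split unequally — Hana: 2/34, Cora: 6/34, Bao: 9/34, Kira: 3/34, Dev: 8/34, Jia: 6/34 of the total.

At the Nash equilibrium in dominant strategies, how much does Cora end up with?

A player with share s gets back 3.8·s per unit contributed, so full contribution is dominant for anyone with s > 1/3.8 = 0.2632 and zero contribution is dominant for anyone below.
Bao alone (share 9/34) is above the threshold, contributing 55; the remaining 5 contribute 0. Total contributed: 55.
Cora keeps 55 and receives 3.8 × 55 × 6/34 = 36.88 from the guild treasury, for a payoff of 91.88.

91.88 gold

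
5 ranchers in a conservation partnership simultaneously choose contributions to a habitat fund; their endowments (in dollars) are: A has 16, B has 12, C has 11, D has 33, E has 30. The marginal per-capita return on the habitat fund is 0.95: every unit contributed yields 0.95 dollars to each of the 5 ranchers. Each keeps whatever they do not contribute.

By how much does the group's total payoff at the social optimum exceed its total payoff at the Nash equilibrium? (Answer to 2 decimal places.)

382.50 dollars

The private return per contributed unit is 0.95 < 1 for everyone, so the Nash equilibrium is zero contribution and the group total is Σ E_j = 16 + 12 + 11 + 33 + 30 = 102.
Each contributed unit returns 4.750 to the group, so the social optimum is full contribution by everyone: group total = 4.750 × 102 = 484.50.
Efficiency loss = (4.750 − 1) × 102 = 382.50.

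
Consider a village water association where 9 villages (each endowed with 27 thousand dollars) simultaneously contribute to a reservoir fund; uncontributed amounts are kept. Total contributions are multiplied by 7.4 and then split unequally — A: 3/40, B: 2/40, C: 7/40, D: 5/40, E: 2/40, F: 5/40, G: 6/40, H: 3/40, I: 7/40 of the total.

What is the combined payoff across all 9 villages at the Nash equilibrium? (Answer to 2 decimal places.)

761.40 thousand dollars

A player with share s gets back 7.4·s per unit contributed, so full contribution is dominant for anyone with s > 1/7.4 = 0.1351 and zero contribution is dominant for anyone below.
The shares above 0.1351 belong to C, G and I, contributing 27 each; the remaining 6 contribute 0. Total contributed: 81.
The reservoir fund pays out 7.4 × 81 = 599.40 in total (split across the unequal shares, but the aggregate is all that matters for the group sum).
The 6 free-riders keep 27 each, adding 162. Group total = 162 + 599.40 = 761.40.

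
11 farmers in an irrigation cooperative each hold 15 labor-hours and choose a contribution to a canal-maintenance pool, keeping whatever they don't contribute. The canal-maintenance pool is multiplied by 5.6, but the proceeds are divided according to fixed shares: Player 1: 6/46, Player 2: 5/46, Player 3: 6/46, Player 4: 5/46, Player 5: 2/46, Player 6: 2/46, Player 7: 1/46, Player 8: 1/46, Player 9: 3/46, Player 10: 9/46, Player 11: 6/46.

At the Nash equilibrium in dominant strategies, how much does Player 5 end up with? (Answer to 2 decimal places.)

18.65 labor-hours

Player j's private return per contributed unit is 5.6 × (j's share). Contributing is weakly dominant for j when that share is at least 1/5.6 = 0.1786, and contributing 0 is dominant otherwise.
Only Player 10 (9/46) clears that bar, contributing 15; the remaining 10 contribute 0. Total contributed: 15.
Player 5 keeps 15 and receives 5.6 × 15 × 2/46 = 3.65 from the canal-maintenance pool, for a payoff of 18.65.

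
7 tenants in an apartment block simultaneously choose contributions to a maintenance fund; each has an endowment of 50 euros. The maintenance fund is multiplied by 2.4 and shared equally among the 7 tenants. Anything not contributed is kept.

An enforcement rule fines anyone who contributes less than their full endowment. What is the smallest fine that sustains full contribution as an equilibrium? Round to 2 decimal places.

Given the others contribute fully, the best deviation is to contribute 0 (any partial contribution still incurs the fine and gives up units whose private return 0.3429 is below 1).
Deviating from 50 to 0 saves 50 euros but forfeits the deviator's share of the drop in the maintenance fund: 2.4/7 × 50 = 17.14.
So the deviation gain is 50 − 17.14 = 32.86, and the fine must be at least 32.86 euros to wipe it out.

32.86 euros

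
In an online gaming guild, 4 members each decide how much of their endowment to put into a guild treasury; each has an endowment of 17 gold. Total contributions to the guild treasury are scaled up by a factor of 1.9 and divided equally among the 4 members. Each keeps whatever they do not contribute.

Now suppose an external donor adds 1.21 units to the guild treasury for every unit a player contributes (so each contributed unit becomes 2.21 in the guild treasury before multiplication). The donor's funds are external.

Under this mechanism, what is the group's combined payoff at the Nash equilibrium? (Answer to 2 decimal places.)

The effective private return per unit is now 1.9 × 2.21 / 4 = 1.0498 > 1, so every player's dominant strategy flips to full contribution.
At the Nash equilibrium everyone contributes 17. Group total payoff = 1.9 × 2.21 × 68 = 285.53.

285.53 gold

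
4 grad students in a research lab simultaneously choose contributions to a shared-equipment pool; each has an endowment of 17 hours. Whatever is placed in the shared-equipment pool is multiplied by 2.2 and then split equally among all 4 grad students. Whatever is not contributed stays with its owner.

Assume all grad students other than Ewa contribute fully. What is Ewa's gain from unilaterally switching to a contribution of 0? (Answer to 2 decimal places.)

Switching from a contribution of 17 to 0 lets Ewa keep an extra 17 hours, but lowers the shared-equipment pool by 17, which costs Ewa their own share of that drop: 2.2/4 × 17 = 9.35.
Net gain = 17 − 9.35 = 7.65. The private return per contributed unit (0.5500) is below 1, so free-riding is indeed the best response regardless of what the others do.

7.65 hours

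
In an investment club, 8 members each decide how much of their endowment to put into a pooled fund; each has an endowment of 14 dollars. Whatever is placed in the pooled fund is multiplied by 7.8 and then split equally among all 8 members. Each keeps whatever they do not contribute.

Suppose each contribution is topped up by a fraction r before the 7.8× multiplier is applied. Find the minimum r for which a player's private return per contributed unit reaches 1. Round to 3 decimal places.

With matching at rate r, one contributed unit becomes (1 + r) in the pooled fund and returns 7.8 × (1 + r) / 8 to the contributor.
Setting this equal to 1: 1 + r = 8/7.8 = 1.0256.
So the minimum matching rate is r = 1.0256 − 1 = 0.026.

0.026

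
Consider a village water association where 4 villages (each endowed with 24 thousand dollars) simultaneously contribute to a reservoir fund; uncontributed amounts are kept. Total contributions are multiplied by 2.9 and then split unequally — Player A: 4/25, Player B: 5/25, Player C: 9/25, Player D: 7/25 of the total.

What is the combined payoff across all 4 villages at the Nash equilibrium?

For player j, contributing a unit is worthwhile iff 2.9 × (j's share) ≥ 1, i.e. iff j's share is at least 0.3448.
Only Player C (9/25) clears that bar, contributing 24; the remaining 3 contribute 0. Total contributed: 24.
The reservoir fund pays out 2.9 × 24 = 69.60 in total (split across the unequal shares, but the aggregate is all that matters for the group sum).
The 3 free-riders keep 24 each, adding 72. Group total = 72 + 69.60 = 141.60.

141.60 thousand dollars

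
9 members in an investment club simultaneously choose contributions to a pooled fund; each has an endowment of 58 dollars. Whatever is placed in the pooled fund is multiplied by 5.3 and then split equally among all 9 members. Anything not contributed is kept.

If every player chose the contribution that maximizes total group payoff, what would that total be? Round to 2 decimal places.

Each contributed unit returns 5.300 to the group as a whole (0.5889 to each of 9 players), which exceeds 1, so the social optimum is full contribution: group total = 5.300 × 522 = 2766.60.

2766.60 dollars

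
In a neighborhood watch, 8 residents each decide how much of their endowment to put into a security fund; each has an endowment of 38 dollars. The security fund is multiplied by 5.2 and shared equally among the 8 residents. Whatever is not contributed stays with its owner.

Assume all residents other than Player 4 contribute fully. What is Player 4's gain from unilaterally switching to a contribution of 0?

Switching from a contribution of 38 to 0 lets Player 4 keep an extra 38 dollars, but lowers the security fund by 38, which costs Player 4 their own share of that drop: 5.2/8 × 38 = 24.70.
Net gain = 38 − 24.70 = 13.30. The private return per contributed unit (0.6500) is below 1, so free-riding is indeed the best response regardless of what the others do.

13.30 dollars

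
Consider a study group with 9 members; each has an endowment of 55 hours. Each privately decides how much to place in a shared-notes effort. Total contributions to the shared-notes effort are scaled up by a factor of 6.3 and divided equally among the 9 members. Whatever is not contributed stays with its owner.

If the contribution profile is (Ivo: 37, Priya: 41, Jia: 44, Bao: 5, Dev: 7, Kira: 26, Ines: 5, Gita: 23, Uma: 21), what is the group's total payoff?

Total contributed: 37 + 41 + 44 + 5 + 7 + 26 + 5 + 23 + 21 = 209; total kept: 9 × 55 − 209 = 286.
The shared-notes effort pays out 6.3 × 209 = 1316.70 in aggregate.
Group total = 286 + 1316.70 = 1602.70.

1602.70 hours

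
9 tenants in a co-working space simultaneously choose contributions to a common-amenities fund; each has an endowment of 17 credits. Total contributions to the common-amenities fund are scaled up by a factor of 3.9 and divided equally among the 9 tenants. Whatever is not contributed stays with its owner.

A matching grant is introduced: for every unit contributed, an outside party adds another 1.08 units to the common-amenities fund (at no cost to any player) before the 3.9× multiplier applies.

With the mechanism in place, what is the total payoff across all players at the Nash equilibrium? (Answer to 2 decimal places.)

153.00 credits

Even with the mechanism, each unit contributed returns only 3.9 × 2.08 / 9 = 0.9013 per unit of net cost, so contributing nothing is still dominant.
At the Nash equilibrium no one contributes; group total payoff = 9 × 17 = 153.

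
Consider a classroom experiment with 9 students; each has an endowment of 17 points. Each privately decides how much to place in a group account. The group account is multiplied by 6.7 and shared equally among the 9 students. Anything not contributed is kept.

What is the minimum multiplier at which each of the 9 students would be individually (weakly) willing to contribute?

9

A contributed unit returns (multiplier)/9 to its contributor.
This reaches 1 exactly when the multiplier is 9.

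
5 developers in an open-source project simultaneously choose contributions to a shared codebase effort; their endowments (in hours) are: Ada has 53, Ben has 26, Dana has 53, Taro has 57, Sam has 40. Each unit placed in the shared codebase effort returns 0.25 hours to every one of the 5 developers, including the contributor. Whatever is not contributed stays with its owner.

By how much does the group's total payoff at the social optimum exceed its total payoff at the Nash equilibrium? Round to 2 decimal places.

57.25 hours

The private return per contributed unit is 0.25 < 1 for everyone, so the Nash equilibrium is zero contribution and the group total is Σ E_j = 53 + 26 + 53 + 57 + 40 = 229.
Each contributed unit returns 1.250 to the group, so the social optimum is full contribution by everyone: group total = 1.250 × 229 = 286.25.
Efficiency loss = (1.250 − 1) × 229 = 57.25.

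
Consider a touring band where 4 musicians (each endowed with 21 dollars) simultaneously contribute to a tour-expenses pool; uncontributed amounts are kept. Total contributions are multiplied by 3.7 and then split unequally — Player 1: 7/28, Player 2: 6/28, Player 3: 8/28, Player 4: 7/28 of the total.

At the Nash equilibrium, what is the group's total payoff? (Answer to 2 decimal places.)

140.70 dollars

For player j, contributing a unit is worthwhile iff 3.7 × (j's share) ≥ 1, i.e. iff j's share is at least 0.2703.
Player 3 alone (share 8/28) is above the threshold, contributing 21; the remaining 3 contribute 0. Total contributed: 21.
The tour-expenses pool pays out 3.7 × 21 = 77.70 in total (split across the unequal shares, but the aggregate is all that matters for the group sum).
The 3 free-riders keep 21 each, adding 63. Group total = 63 + 77.70 = 140.70.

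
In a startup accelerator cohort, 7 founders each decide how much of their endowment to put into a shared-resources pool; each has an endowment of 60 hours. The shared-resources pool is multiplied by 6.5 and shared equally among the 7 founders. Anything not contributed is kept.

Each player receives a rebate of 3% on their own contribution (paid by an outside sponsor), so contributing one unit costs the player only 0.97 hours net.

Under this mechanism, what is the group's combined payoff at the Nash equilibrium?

The effective private return is (6.5/7) / 0.97 = 0.9573, which is still under 1, so the mechanism doesn't change anyone's dominant strategy: zero contribution.
Everyone keeps their endowment and the group total is 7 × 60 = 420.

420.00 hours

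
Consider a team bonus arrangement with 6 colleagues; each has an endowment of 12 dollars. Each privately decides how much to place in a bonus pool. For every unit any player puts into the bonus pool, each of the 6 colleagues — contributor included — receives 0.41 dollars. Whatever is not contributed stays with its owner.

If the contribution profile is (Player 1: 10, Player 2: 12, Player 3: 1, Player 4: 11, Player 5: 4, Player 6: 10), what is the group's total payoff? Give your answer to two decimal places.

142.08 dollars

Total contributed: 10 + 12 + 1 + 11 + 4 + 10 = 48; total kept: 6 × 12 − 48 = 24.
The bonus pool pays out 0.41 × 6 × 48 = 118.08 in aggregate.
Group total = 24 + 118.08 = 142.08.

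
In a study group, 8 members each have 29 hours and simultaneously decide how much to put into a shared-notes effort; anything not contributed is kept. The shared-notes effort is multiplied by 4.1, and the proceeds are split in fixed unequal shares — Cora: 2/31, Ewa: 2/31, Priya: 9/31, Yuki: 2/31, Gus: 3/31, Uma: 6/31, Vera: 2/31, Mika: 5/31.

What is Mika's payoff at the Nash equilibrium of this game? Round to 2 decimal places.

Player j's private return per contributed unit is 4.1 × (j's share). Contributing is weakly dominant for j when that share is at least 1/4.1 = 0.2439, and contributing 0 is dominant otherwise.
The only share above 0.2439 is Priya's 9/31, contributing 29; the remaining 7 contribute 0. Total contributed: 29.
Mika keeps 29 and receives 4.1 × 29 × 5/31 = 19.18 from the shared-notes effort, for a payoff of 48.18.

48.18 hours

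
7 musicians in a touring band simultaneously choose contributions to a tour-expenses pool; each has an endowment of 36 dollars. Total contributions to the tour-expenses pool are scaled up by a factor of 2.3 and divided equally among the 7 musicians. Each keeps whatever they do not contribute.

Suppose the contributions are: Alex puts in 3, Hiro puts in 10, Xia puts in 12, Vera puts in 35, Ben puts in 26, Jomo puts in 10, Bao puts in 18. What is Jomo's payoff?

63.46 dollars

Total contributed: 3 + 10 + 12 + 35 + 26 + 10 + 18 = 114.
Each receives 2.3 × 114 / 7 = 37.46 from the tour-expenses pool.
Jomo keeps 36 − 10 = 26, so Jomo's payoff is 26 + 37.46 = 63.46.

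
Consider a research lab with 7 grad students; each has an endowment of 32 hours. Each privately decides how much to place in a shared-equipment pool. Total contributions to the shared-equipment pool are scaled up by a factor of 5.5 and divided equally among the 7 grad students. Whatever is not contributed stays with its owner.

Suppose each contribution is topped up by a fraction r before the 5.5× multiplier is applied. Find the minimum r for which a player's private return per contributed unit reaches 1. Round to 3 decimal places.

0.273

With matching at rate r, one contributed unit becomes (1 + r) in the shared-equipment pool and returns 5.5 × (1 + r) / 7 to the contributor.
Setting this equal to 1: 1 + r = 7/5.5 = 1.2727.
So the minimum matching rate is r = 1.2727 − 1 = 0.273.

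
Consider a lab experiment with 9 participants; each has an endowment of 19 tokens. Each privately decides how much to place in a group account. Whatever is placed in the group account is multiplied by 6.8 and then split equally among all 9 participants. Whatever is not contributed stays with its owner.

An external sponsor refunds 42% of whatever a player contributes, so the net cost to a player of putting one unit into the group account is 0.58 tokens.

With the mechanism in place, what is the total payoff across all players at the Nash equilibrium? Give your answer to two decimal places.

With the mechanism, a contributed unit returns (6.8/9) / 0.58 = 1.3027 per unit of net cost to the contributor — now above 1 — so contributing fully is weakly dominant for every player.
At the Nash equilibrium everyone contributes 19. Group total payoff = 9 × (19 × 0.42 + 6.8 × 19) = 1234.62.

1234.62 tokens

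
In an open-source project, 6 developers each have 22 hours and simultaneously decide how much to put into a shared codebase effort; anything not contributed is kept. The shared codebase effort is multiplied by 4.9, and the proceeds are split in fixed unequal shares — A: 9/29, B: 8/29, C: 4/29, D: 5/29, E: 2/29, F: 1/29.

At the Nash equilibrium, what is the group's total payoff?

303.60 hours

Each unit j contributes comes back to j as 4.9 × (j's share), so j prefers to contribute only if that share exceeds 1/4.9 = 0.2041; otherwise keeping the unit dominates.
A and B are above the threshold, contributing 22 each; the remaining 4 contribute 0. Total contributed: 44.
The shared codebase effort pays out 4.9 × 44 = 215.60 in total (split across the unequal shares, but the aggregate is all that matters for the group sum).
The 4 free-riders keep 22 each, adding 88. Group total = 88 + 215.60 = 303.60.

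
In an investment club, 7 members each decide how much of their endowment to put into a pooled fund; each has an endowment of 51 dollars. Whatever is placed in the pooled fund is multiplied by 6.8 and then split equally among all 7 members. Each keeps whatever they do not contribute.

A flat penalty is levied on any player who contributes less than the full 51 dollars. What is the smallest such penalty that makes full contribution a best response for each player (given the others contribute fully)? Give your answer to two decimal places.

Given the others contribute fully, the best deviation is to contribute 0 (any partial contribution still incurs the fine and gives up units whose private return 0.9714 is below 1).
Deviating from 51 to 0 saves 51 dollars but forfeits the deviator's share of the drop in the pooled fund: 6.8/7 × 51 = 49.54.
So the deviation gain is 51 − 49.54 = 1.46, and the fine must be at least 1.46 dollars to wipe it out.

1.46 dollars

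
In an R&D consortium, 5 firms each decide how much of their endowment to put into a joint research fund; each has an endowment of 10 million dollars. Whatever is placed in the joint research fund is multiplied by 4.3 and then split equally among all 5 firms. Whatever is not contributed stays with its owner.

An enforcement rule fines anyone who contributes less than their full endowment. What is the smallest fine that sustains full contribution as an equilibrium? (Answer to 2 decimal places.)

1.40 million dollars

Given the others contribute fully, the best deviation is to contribute 0 (any partial contribution still incurs the fine and gives up units whose private return 0.8600 is below 1).
Deviating from 10 to 0 saves 10 million dollars but forfeits the deviator's share of the drop in the joint research fund: 4.3/5 × 10 = 8.60.
So the deviation gain is 10 − 8.60 = 1.40, and the fine must be at least 1.40 million dollars to wipe it out.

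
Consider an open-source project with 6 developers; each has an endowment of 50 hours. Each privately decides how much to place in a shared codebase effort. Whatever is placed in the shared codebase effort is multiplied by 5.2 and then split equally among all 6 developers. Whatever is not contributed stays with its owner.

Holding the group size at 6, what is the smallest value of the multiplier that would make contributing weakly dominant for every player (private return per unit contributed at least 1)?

6

A contributed unit returns (multiplier)/6 to its contributor.
This reaches 1 exactly when the multiplier is 6.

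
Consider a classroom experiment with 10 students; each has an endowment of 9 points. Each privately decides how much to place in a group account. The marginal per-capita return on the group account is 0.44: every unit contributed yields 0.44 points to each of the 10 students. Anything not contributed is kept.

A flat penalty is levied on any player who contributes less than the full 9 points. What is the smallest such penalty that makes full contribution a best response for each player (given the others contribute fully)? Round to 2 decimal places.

Given the others contribute fully, the best deviation is to contribute 0 (any partial contribution still incurs the fine and gives up units whose private return 0.44 is below 1).
Deviating from 9 to 0 saves 9 points but forfeits the deviator's share of the drop in the group account: 0.44 × 9 = 3.96.
So the deviation gain is 9 − 3.96 = 5.04, and the fine must be at least 5.04 points to wipe it out.

5.04 points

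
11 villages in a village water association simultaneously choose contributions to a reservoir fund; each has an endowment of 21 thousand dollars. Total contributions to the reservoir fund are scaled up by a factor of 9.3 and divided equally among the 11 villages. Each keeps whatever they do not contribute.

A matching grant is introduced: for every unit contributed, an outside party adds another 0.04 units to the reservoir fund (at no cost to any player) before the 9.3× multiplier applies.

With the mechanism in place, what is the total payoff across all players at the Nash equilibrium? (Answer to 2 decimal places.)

231.00 thousand dollars

With the mechanism, a contributed unit returns 9.3 × 1.04 / 11 = 0.8793 per unit of net cost — still below 1 — so contributing 0 remains dominant for every player.
Everyone keeps their endowment and the group total is 11 × 21 = 231.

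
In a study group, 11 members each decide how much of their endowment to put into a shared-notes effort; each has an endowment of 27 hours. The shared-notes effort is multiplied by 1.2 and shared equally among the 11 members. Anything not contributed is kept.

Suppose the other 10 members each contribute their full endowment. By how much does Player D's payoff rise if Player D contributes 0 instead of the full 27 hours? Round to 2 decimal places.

24.05 hours

Switching from a contribution of 27 to 0 lets Player D keep an extra 27 hours, but lowers the shared-notes effort by 27, which costs Player D their own share of that drop: 1.2/11 × 27 = 2.95.
Net gain = 27 − 2.95 = 24.05. The private return per contributed unit (0.1091) is below 1, so free-riding is indeed the best response regardless of what the others do.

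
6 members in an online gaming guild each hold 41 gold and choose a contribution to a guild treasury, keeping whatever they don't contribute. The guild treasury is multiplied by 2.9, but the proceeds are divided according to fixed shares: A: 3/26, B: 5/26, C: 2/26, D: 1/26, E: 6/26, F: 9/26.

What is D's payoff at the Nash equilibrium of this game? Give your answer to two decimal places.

Each unit j contributes comes back to j as 2.9 × (j's share), so j prefers to contribute only if that share exceeds 1/2.9 = 0.3448; otherwise keeping the unit dominates.
F alone (share 9/26) is above the threshold, contributing 41; the remaining 5 contribute 0. Total contributed: 41.
D keeps 41 and receives 2.9 × 41 × 1/26 = 4.57 from the guild treasury, for a payoff of 45.57.

45.57 gold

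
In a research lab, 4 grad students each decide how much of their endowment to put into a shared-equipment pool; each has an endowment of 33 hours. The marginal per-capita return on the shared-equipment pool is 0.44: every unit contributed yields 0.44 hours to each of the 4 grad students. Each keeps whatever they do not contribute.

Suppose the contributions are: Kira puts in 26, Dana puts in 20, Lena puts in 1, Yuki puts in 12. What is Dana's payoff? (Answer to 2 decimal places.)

38.96 hours

Total contributed: 26 + 20 + 1 + 12 = 59.
Each receives 0.44 × 59 = 25.96 from the shared-equipment pool.
Dana keeps 33 − 20 = 13, so Dana's payoff is 13 + 25.96 = 38.96.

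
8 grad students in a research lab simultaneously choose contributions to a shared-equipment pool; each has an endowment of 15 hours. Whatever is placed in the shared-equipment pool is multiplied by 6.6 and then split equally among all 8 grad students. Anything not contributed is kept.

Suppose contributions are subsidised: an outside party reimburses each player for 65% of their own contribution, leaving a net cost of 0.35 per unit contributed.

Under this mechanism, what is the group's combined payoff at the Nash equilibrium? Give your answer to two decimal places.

870.00 hours

With the mechanism, a contributed unit returns (6.6/8) / 0.35 = 2.3571 per unit of net cost to the contributor — now above 1 — so contributing fully is weakly dominant for every player.
At the Nash equilibrium everyone contributes 15. Group total payoff = 8 × (15 × 0.65 + 6.6 × 15) = 870.00.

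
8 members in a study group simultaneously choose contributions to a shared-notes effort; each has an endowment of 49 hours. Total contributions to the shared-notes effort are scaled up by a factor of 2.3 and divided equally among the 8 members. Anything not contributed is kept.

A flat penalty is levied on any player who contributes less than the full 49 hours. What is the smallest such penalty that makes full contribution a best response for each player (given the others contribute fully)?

34.91 hours

Given the others contribute fully, the best deviation is to contribute 0 (any partial contribution still incurs the fine and gives up units whose private return 0.2875 is below 1).
Deviating from 49 to 0 saves 49 hours but forfeits the deviator's share of the drop in the shared-notes effort: 2.3/8 × 49 = 14.09.
So the deviation gain is 49 − 14.09 = 34.91, and the fine must be at least 34.91 hours to wipe it out.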